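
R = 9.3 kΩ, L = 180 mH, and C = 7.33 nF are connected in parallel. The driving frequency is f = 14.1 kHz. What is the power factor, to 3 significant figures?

0.180

ω = 2πf = 88590 rad/s
X_L = ωL = 15900 Ω
X_C = 1/(ωC) = 1540 Ω
Parallel: admittances add. Y = 1/R + 1/(jωL) + jωC
Y = (0.000108 + j0.000587) S
|Y| = 0.000596 S → |Z| = 1/|Y| = 1680 Ω, ∠Z = −∠Y = -79.6°
cos φ = cos(-79.6°) = 0.180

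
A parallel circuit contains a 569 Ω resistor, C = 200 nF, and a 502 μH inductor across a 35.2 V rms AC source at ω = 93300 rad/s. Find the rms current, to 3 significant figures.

X_L = ωL = 46.8 Ω
X_C = 1/(ωC) = 53.6 Ω
Parallel: admittances add. Y = 1/R + 1/(jωL) + jωC
Y = (0.00176 − j0.00269) S
|Y| = 0.00321 S → |Z| = 1/|Y| = 311 Ω, ∠Z = −∠Y = 56.9°
I = V/|Z| = 35.2/311 = 113 mA

113 mA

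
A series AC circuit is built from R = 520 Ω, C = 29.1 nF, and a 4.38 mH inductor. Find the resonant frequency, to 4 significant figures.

ω₀ = 1/√(LC) = 1/√(0.00438 × 2.91e-08) = 88580 rad/s
f₀ = ω₀/(2π) = 14.10 kHz

14.10 kHz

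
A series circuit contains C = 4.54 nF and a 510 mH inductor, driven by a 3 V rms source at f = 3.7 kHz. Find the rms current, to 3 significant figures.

ω = 2πf = 23250 rad/s
X_L = ωL = 11900 Ω
X_C = 1/(ωC) = 9470 Ω
Net reactance X = X_L − X_C = 2380 Ω
Z = j2380 Ω
|Z| = √(0² + 2380²) = 2380 Ω
I = V/|Z| = 3/2380 = 1.26 mA

1.26 mA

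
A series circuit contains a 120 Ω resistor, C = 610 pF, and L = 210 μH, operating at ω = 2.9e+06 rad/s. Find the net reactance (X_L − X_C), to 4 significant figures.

X_L = ωL = 609.0 Ω
X_C = 1/(ωC) = 565.3 Ω
X = 609.0 − 565.3 = 43.71 Ω

43.71 Ω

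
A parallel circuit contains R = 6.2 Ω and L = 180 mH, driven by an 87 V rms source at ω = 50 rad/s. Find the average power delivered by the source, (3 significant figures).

X_L = ωL = 9.00 Ω
Parallel: admittances add. Y = 1/R + 1/(jωL)
Y = (0.161 − j0.111) S
|Y| = 0.196 S → |Z| = 1/|Y| = 5.11 Ω, ∠Z = −∠Y = 34.6°
I = V/|Z| = 17.0 A
P = VI cos φ = 87 × 17.0 × cos(34.6°) = 1.22 kW

1.22 kW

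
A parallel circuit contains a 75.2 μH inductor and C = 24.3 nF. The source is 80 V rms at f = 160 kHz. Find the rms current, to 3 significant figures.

ω = 2πf = 1.005e+06 rad/s
X_L = ωL = 75.6 Ω
X_C = 1/(ωC) = 40.9 Ω
Parallel: admittances add. Y = 1/(jωL) + jωC
Y = (0 + j0.0112) S
|Y| = 0.0112 S → |Z| = 1/|Y| = 89.3 Ω, ∠Z = −∠Y = -90.0°
I = V/|Z| = 80/89.3 = 896 mA

896 mA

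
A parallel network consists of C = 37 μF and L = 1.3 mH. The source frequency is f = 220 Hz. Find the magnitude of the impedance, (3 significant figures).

1.98 Ω

ω = 2πf = 1382 rad/s
X_L = ωL = 1.80 Ω
X_C = 1/(ωC) = 19.6 Ω
Parallel: admittances add. Y = 1/(jωL) + jωC
Y = (0 − j0.505) S
|Y| = 0.505 S → |Z| = 1/|Y| = 1.98 Ω, ∠Z = −∠Y = 90.0°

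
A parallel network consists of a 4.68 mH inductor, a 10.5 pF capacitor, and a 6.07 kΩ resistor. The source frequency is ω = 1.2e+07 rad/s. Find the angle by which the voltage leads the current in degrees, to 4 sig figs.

-33.29°

X_L = ωL = 56160 Ω
X_C = 1/(ωC) = 7937 Ω
Parallel: admittances add. Y = 1/R + 1/(jωL) + jωC
Y = (0.0001647 + j0.0001082) S
|Y| = 0.0001971 S → |Z| = 1/|Y| = 5074 Ω, ∠Z = −∠Y = -33.29°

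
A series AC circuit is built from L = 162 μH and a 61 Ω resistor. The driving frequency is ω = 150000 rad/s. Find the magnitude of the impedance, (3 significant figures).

X_L = ωL = 24.3 Ω
Z = 61.0 + j24.3 Ω
|Z| = √(61.0² + 24.3²) = 65.7 Ω

65.7 Ω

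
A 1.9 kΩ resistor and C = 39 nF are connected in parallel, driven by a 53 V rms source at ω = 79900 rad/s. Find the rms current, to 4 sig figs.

X_C = 1/(ωC) = 320.9 Ω
Parallel: admittances add. Y = 1/R + jωC
Y = (0.0005263 + j0.003116) S
|Y| = 0.003160 S → |Z| = 1/|Y| = 316.4 Ω, ∠Z = −∠Y = -80.41°
I = V/|Z| = 53/316.4 = 167.5 mA

167.5 mA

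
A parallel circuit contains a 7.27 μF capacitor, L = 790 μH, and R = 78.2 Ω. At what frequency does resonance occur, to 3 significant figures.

ω₀ = 1/√(LC) = 1/√(0.00079 × 7.27e-06) = 13200 rad/s
f₀ = ω₀/(2π) = 2.10 kHz

2.10 kHz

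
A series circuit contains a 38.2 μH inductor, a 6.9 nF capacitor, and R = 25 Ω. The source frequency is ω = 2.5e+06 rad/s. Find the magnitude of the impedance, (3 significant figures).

X_L = ωL = 95.5 Ω
X_C = 1/(ωC) = 58.0 Ω
Net reactance X = X_L − X_C = 37.5 Ω
Z = 25.0 + j37.5 Ω
|Z| = √(25.0² + 37.5²) = 45.1 Ω

45.1 Ω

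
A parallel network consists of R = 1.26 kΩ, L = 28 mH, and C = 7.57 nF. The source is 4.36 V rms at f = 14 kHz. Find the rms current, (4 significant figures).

ω = 2πf = 87960 rad/s
X_L = ωL = 2463 Ω
X_C = 1/(ωC) = 1502 Ω
Parallel: admittances add. Y = 1/R + 1/(jωL) + jωC
Y = (0.0007937 + j0.0002599) S
|Y| = 0.0008351 S → |Z| = 1/|Y| = 1197 Ω, ∠Z = −∠Y = -18.13°
I = V/|Z| = 4.36/1197 = 3.641 mA

3.641 mA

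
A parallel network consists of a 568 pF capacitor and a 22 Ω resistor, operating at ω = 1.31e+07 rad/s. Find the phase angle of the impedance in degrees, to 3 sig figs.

X_C = 1/(ωC) = 134 Ω
Parallel: admittances add. Y = 1/R + jωC
Y = (0.0455 + j0.00744) S
|Y| = 0.0461 S → |Z| = 1/|Y| = 21.7 Ω, ∠Z = −∠Y = -9.30°

-9.30°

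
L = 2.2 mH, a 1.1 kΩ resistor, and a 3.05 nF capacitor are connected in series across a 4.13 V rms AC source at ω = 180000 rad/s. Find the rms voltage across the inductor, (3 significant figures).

X_L = ωL = 396 Ω
X_C = 1/(ωC) = 1820 Ω
Net reactance X = X_L − X_C = -1430 Ω
Z = 1100 − j1430 Ω
|Z| = √(1100² + 1430²) = 1800 Ω
I = V/|Z| = 2.29 mA
V_L = I·|Z_L| = 0.00229 × 396 = 0.908 V

0.908 V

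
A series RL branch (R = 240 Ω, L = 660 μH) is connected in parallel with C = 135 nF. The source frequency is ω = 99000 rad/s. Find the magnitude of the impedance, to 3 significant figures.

X_L = ωL = 65.3 Ω
X_C = 1/(ωC) = 74.8 Ω
Branch 1 (R+jX_L): Z₁ = 240 + j65.3 Ω, |Z₁| = 249 Ω
Branch 2 (−jX_C): Z₂ = −j74.8 Ω
Parallel: Z = Z₁Z₂/(Z₁+Z₂), |Z| = 77.5 Ω, ∠Z = -72.5°

77.5 Ω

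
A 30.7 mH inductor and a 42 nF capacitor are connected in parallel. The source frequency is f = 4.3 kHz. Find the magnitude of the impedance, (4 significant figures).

ω = 2πf = 27020 rad/s
X_L = ωL = 829.4 Ω
X_C = 1/(ωC) = 881.3 Ω
Parallel: admittances add. Y = 1/(jωL) + jωC
Y = (0 − j7.088e-05) S
|Y| = 7.088e-05 S → |Z| = 1/|Y| = 14110 Ω, ∠Z = −∠Y = 90.00°

14110 Ω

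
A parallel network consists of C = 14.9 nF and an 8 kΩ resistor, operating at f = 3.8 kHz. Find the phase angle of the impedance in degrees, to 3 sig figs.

ω = 2πf = 23880 rad/s
X_C = 1/(ωC) = 2810 Ω
Parallel: admittances add. Y = 1/R + jωC
Y = (0.000125 + j0.000356) S
|Y| = 0.000377 S → |Z| = 1/|Y| = 2650 Ω, ∠Z = −∠Y = -70.6°

-70.6°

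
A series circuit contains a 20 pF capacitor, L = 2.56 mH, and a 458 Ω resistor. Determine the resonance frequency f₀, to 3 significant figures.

ω₀ = 1/√(LC) = 1/√(0.00256 × 2e-11) = 4.419e+06 rad/s
f₀ = ω₀/(2π) = 703 kHz

703 kHz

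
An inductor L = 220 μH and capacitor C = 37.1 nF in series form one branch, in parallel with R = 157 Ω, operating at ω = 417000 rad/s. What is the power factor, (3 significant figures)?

0.170

X_L = ωL = 91.7 Ω
X_C = 1/(ωC) = 64.6 Ω
Branch 1: Z₁ = R = 157 Ω
Branch 2 (series LC): Z₂ = j(X_L − X_C) = j27.1 Ω
Parallel: Z = Z₁Z₂/(Z₁+Z₂), |Z| = 26.7 Ω, ∠Z = 80.2°
cos φ = cos(80.2°) = 0.170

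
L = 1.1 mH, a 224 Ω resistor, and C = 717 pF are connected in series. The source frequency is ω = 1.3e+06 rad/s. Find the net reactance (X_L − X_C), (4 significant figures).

357.2 Ω

X_L = ωL = 1430 Ω
X_C = 1/(ωC) = 1073 Ω
X = 1430 − 1073 = 357.2 Ω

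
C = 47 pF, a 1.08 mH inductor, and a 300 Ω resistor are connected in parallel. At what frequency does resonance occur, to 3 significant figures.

ω₀ = 1/√(LC) = 1/√(0.00108 × 4.7e-11) = 4.439e+06 rad/s
f₀ = ω₀/(2π) = 706 kHz

706 kHz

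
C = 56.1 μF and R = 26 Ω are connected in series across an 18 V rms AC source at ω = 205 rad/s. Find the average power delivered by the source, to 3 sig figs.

1.02 W

X_C = 1/(ωC) = 87.0 Ω
Z = 26.0 − j87.0 Ω
|Z| = √(26.0² + 87.0²) = 90.8 Ω
∠Z = arctan(-87.0/26.0) = -73.4°
I = V/|Z| = 198 mA
P = VI cos φ = 18 × 0.198 × cos(-73.4°) = 1.02 W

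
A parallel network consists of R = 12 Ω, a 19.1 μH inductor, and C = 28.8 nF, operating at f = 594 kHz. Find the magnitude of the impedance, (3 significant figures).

ω = 2πf = 3.732e+06 rad/s
X_L = ωL = 71.3 Ω
X_C = 1/(ωC) = 9.30 Ω
Parallel: admittances add. Y = 1/R + 1/(jωL) + jωC
Y = (0.0833 + j0.0935) S
|Y| = 0.125 S → |Z| = 1/|Y| = 7.99 Ω, ∠Z = −∠Y = -48.3°

7.99 Ω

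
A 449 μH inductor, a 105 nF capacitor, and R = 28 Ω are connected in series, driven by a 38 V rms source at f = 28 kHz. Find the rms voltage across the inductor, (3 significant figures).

80.2 V

ω = 2πf = 175900 rad/s
X_L = ωL = 79.0 Ω
X_C = 1/(ωC) = 54.1 Ω
Net reactance X = X_L − X_C = 24.9 Ω
Z = 28.0 + j24.9 Ω
|Z| = √(28.0² + 24.9²) = 37.4 Ω
I = V/|Z| = 1.01 A
V_L = I·|Z_L| = 1.01 × 79.0 = 80.2 V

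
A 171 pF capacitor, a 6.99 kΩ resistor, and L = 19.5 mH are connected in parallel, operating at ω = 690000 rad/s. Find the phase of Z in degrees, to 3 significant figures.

-17.0°

X_L = ωL = 13500 Ω
X_C = 1/(ωC) = 8480 Ω
Parallel: admittances add. Y = 1/R + 1/(jωL) + jωC
Y = (0.000143 + j4.37e-05) S
|Y| = 0.000150 S → |Z| = 1/|Y| = 6690 Ω, ∠Z = −∠Y = -17.0°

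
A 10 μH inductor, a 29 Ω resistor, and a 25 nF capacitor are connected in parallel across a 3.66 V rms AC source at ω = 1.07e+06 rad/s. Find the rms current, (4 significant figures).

X_L = ωL = 10.70 Ω
X_C = 1/(ωC) = 37.38 Ω
Parallel: admittances add. Y = 1/R + 1/(jωL) + jωC
Y = (0.03448 − j0.06671) S
|Y| = 0.07509 S → |Z| = 1/|Y| = 13.32 Ω, ∠Z = −∠Y = 62.66°
I = V/|Z| = 3.66/13.32 = 274.8 mA

274.8 mA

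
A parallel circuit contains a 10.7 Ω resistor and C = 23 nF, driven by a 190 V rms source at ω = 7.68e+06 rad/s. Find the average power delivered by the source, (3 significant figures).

X_C = 1/(ωC) = 5.66 Ω
Parallel: admittances add. Y = 1/R + jωC
Y = (0.0935 + j0.177) S
|Y| = 0.200 S → |Z| = 1/|Y| = 5.00 Ω, ∠Z = −∠Y = -62.1°
I = V/|Z| = 38.0 A
P = VI cos φ = 190 × 38.0 × cos(-62.1°) = 3.37 kW

3.37 kW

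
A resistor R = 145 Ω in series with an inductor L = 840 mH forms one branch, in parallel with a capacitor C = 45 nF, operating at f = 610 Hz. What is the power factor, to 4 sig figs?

ω = 2πf = 3833 rad/s
X_L = ωL = 3220 Ω
X_C = 1/(ωC) = 5798 Ω
Branch 1 (R+jX_L): Z₁ = 145.0 + j3220 Ω, |Z₁| = 3223 Ω
Branch 2 (−jX_C): Z₂ = −j5798 Ω
Parallel: Z = Z₁Z₂/(Z₁+Z₂), |Z| = 7235 Ω, ∠Z = 84.20°
cos φ = cos(84.20°) = 0.1010

0.1010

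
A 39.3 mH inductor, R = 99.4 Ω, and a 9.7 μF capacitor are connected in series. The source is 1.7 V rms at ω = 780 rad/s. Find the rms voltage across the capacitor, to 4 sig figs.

1.581 V

X_L = ωL = 30.65 Ω
X_C = 1/(ωC) = 132.2 Ω
Net reactance X = X_L − X_C = -101.5 Ω
Z = 99.40 − j101.5 Ω
|Z| = √(99.40² + 101.5²) = 142.1 Ω
I = V/|Z| = 11.97 mA
V_C = I·|Z_C| = 0.01197 × 132.2 = 1.581 V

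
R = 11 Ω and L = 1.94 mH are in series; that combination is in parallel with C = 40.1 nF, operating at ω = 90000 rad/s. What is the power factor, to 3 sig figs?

X_L = ωL = 175 Ω
X_C = 1/(ωC) = 277 Ω
Branch 1 (R+jX_L): Z₁ = 11.0 + j175 Ω, |Z₁| = 175 Ω
Branch 2 (−jX_C): Z₂ = −j277 Ω
Parallel: Z = Z₁Z₂/(Z₁+Z₂), |Z| = 470 Ω, ∠Z = 80.3°
cos φ = cos(80.3°) = 0.169

0.169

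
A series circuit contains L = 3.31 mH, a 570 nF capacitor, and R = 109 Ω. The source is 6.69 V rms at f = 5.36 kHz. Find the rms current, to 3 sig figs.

ω = 2πf = 33680 rad/s
X_L = ωL = 111 Ω
X_C = 1/(ωC) = 52.1 Ω
Net reactance X = X_L − X_C = 59.4 Ω
Z = 109 + j59.4 Ω
|Z| = √(109² + 59.4²) = 124 Ω
I = V/|Z| = 6.69/124 = 53.9 mA

53.9 mA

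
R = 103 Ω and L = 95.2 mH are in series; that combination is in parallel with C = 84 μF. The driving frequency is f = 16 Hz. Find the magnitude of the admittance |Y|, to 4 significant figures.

12.23 mS

ω = 2πf = 100.5 rad/s
X_L = ωL = 9.571 Ω
X_C = 1/(ωC) = 118.4 Ω
Branch 1 (R+jX_L): Z₁ = 103.0 + j9.571 Ω, |Z₁| = 103.4 Ω
Branch 2 (−jX_C): Z₂ = −j118.4 Ω
Parallel: Z = Z₁Z₂/(Z₁+Z₂), |Z| = 81.74 Ω, ∠Z = -38.11°
|Y| = 1/|Z| = 12.23 mS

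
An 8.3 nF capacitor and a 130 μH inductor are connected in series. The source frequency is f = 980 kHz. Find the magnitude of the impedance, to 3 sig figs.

781 Ω

ω = 2πf = 6.158e+06 rad/s
X_L = ωL = 800 Ω
X_C = 1/(ωC) = 19.6 Ω
Net reactance X = X_L − X_C = 781 Ω
Z = j781 Ω
|Z| = √(0² + 781²) = 781 Ω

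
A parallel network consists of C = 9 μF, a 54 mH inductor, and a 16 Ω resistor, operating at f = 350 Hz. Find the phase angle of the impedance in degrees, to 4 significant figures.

ω = 2πf = 2199 rad/s
X_L = ωL = 118.8 Ω
X_C = 1/(ωC) = 50.53 Ω
Parallel: admittances add. Y = 1/R + 1/(jωL) + jωC
Y = (0.06250 + j0.01137) S
|Y| = 0.06353 S → |Z| = 1/|Y| = 15.74 Ω, ∠Z = −∠Y = -10.31°

-10.31°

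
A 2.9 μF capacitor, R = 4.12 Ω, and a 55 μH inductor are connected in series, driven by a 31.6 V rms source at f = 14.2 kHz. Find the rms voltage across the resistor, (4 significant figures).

30.63 V

ω = 2πf = 89220 rad/s
X_L = ωL = 4.907 Ω
X_C = 1/(ωC) = 3.865 Ω
Net reactance X = X_L − X_C = 1.042 Ω
Z = 4.120 + j1.042 Ω
|Z| = √(4.120² + 1.042²) = 4.250 Ω
I = V/|Z| = 7.436 A
V_R = I·|Z_R| = 7.436 × 4.120 = 30.63 V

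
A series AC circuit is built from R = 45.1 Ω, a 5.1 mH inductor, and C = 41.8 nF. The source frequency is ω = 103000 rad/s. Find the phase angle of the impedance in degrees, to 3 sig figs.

81.3°

X_L = ωL = 525 Ω
X_C = 1/(ωC) = 232 Ω
Net reactance X = X_L − X_C = 293 Ω
Z = 45.1 + j293 Ω
|Z| = √(45.1² + 293²) = 296 Ω
∠Z = arctan(293/45.1) = 81.3°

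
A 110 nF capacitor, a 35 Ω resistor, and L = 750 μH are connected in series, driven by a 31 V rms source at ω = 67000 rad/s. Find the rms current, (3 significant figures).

X_L = ωL = 50.2 Ω
X_C = 1/(ωC) = 136 Ω
Net reactance X = X_L − X_C = -85.4 Ω
Z = 35.0 − j85.4 Ω
|Z| = √(35.0² + 85.4²) = 92.3 Ω
I = V/|Z| = 31/92.3 = 336 mA

336 mA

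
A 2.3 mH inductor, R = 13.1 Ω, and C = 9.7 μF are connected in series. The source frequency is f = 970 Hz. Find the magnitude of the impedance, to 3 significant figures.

13.4 Ω

ω = 2πf = 6095 rad/s
X_L = ωL = 14.0 Ω
X_C = 1/(ωC) = 16.9 Ω
Net reactance X = X_L − X_C = -2.90 Ω
Z = 13.1 − j2.90 Ω
|Z| = √(13.1² + 2.90²) = 13.4 Ω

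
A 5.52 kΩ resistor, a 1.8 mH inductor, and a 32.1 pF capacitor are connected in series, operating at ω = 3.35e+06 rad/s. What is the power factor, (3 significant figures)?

0.860

X_L = ωL = 6030 Ω
X_C = 1/(ωC) = 9300 Ω
Net reactance X = X_L − X_C = -3270 Ω
Z = 5520 − j3270 Ω
|Z| = √(5520² + 3270²) = 6420 Ω
∠Z = arctan(-3270/5520) = -30.6°
cos φ = cos(-30.6°) = 0.860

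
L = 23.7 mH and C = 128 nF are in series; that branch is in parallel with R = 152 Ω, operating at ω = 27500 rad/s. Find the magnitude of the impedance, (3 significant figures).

X_L = ωL = 652 Ω
X_C = 1/(ωC) = 284 Ω
Branch 1: Z₁ = R = 152 Ω
Branch 2 (series LC): Z₂ = j(X_L − X_C) = j368 Ω
Parallel: Z = Z₁Z₂/(Z₁+Z₂), |Z| = 140 Ω, ∠Z = 22.5°

140 Ω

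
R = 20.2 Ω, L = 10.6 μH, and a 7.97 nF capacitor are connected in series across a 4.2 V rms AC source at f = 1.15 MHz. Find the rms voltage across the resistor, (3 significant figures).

ω = 2πf = 7.226e+06 rad/s
X_L = ωL = 76.6 Ω
X_C = 1/(ωC) = 17.4 Ω
Net reactance X = X_L − X_C = 59.2 Ω
Z = 20.2 + j59.2 Ω
|Z| = √(20.2² + 59.2²) = 62.6 Ω
I = V/|Z| = 67.1 mA
V_R = I·|Z_R| = 0.0671 × 20.2 = 1.36 V

1.36 V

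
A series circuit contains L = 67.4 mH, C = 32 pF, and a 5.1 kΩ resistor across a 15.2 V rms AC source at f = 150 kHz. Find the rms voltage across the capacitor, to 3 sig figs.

ω = 2πf = 942500 rad/s
X_L = ωL = 63500 Ω
X_C = 1/(ωC) = 33200 Ω
Net reactance X = X_L − X_C = 30400 Ω
Z = 5100 + j30400 Ω
|Z| = √(5100² + 30400²) = 30800 Ω
I = V/|Z| = 494 μA
V_C = I·|Z_C| = 0.000494 × 33200 = 16.4 V

16.4 V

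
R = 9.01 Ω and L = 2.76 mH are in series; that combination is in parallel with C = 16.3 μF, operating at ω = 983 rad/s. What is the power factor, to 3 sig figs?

X_L = ωL = 2.71 Ω
X_C = 1/(ωC) = 62.4 Ω
Branch 1 (R+jX_L): Z₁ = 9.01 + j2.71 Ω, |Z₁| = 9.41 Ω
Branch 2 (−jX_C): Z₂ = −j62.4 Ω
Parallel: Z = Z₁Z₂/(Z₁+Z₂), |Z| = 9.73 Ω, ∠Z = 8.18°
cos φ = cos(8.18°) = 0.990

0.990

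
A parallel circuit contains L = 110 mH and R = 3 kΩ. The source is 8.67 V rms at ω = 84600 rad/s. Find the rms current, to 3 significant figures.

X_L = ωL = 9310 Ω
Parallel: admittances add. Y = 1/R + 1/(jωL)
Y = (0.000333 − j0.000107) S
|Y| = 0.000350 S → |Z| = 1/|Y| = 2860 Ω, ∠Z = −∠Y = 17.9°
I = V/|Z| = 8.67/2860 = 3.04 mA

3.04 mA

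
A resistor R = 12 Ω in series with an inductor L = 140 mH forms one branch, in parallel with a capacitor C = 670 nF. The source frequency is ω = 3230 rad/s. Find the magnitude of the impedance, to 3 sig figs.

13400 Ω

X_L = ωL = 452 Ω
X_C = 1/(ωC) = 462 Ω
Branch 1 (R+jX_L): Z₁ = 12.0 + j452 Ω, |Z₁| = 452 Ω
Branch 2 (−jX_C): Z₂ = −j462 Ω
Parallel: Z = Z₁Z₂/(Z₁+Z₂), |Z| = 13400 Ω, ∠Z = 38.0°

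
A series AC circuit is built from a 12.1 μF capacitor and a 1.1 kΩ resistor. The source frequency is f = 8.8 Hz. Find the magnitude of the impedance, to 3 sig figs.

ω = 2πf = 55.29 rad/s
X_C = 1/(ωC) = 1490 Ω
Z = 1100 − j1490 Ω
|Z| = √(1100² + 1490²) = 1860 Ω

1860 Ω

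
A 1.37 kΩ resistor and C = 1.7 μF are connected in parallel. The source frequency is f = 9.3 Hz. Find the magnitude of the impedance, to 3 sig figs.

1360 Ω

ω = 2πf = 58.43 rad/s
X_C = 1/(ωC) = 10100 Ω
Parallel: admittances add. Y = 1/R + jωC
Y = (0.000730 + j9.93e-05) S
|Y| = 0.000737 S → |Z| = 1/|Y| = 1360 Ω, ∠Z = −∠Y = -7.75°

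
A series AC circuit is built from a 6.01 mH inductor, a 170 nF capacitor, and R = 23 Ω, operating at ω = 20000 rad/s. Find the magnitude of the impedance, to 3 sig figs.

175 Ω

X_L = ωL = 120 Ω
X_C = 1/(ωC) = 294 Ω
Net reactance X = X_L − X_C = -174 Ω
Z = 23.0 − j174 Ω
|Z| = √(23.0² + 174²) = 175 Ω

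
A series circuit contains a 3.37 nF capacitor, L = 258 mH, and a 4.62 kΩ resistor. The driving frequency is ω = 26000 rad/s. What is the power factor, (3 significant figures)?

X_L = ωL = 6710 Ω
X_C = 1/(ωC) = 11400 Ω
Net reactance X = X_L − X_C = -4700 Ω
Z = 4620 − j4700 Ω
|Z| = √(4620² + 4700²) = 6590 Ω
∠Z = arctan(-4700/4620) = -45.5°
cos φ = cos(-45.5°) = 0.701

0.701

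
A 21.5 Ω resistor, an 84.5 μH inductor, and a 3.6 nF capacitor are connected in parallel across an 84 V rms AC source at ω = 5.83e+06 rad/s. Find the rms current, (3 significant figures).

X_L = ωL = 493 Ω
X_C = 1/(ωC) = 47.6 Ω
Parallel: admittances add. Y = 1/R + 1/(jωL) + jωC
Y = (0.0465 + j0.0190) S
|Y| = 0.0502 S → |Z| = 1/|Y| = 19.9 Ω, ∠Z = −∠Y = -22.2°
I = V/|Z| = 84/19.9 = 4.22 A

4.22 A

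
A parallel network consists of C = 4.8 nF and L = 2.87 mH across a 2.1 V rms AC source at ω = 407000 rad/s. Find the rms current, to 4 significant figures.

2.305 mA

X_L = ωL = 1168 Ω
X_C = 1/(ωC) = 511.9 Ω
Parallel: admittances add. Y = 1/(jωL) + jωC
Y = (0 + j0.001098) S
|Y| = 0.001098 S → |Z| = 1/|Y| = 911.2 Ω, ∠Z = −∠Y = -90.00°
I = V/|Z| = 2.1/911.2 = 2.305 mA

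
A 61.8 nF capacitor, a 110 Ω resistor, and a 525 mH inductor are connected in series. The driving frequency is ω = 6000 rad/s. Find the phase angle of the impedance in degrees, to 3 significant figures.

76.4°

X_L = ωL = 3150 Ω
X_C = 1/(ωC) = 2700 Ω
Net reactance X = X_L − X_C = 453 Ω
Z = 110 + j453 Ω
|Z| = √(110² + 453²) = 466 Ω
∠Z = arctan(453/110) = 76.4°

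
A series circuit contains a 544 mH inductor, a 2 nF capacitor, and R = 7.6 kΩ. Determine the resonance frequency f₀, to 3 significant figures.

4.83 kHz

ω₀ = 1/√(LC) = 1/√(0.544 × 2e-09) = 30320 rad/s
f₀ = ω₀/(2π) = 4.83 kHz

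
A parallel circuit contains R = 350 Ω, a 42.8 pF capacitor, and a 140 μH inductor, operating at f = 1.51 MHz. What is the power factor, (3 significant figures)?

0.993

ω = 2πf = 9.488e+06 rad/s
X_L = ωL = 1330 Ω
X_C = 1/(ωC) = 2460 Ω
Parallel: admittances add. Y = 1/R + 1/(jωL) + jωC
Y = (0.00286 − j0.000347) S
|Y| = 0.00288 S → |Z| = 1/|Y| = 347 Ω, ∠Z = −∠Y = 6.92°
cos φ = cos(6.92°) = 0.993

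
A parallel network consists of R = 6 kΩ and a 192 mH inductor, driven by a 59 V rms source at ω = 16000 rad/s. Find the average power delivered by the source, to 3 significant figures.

580 mW

X_L = ωL = 3070 Ω
Parallel: admittances add. Y = 1/R + 1/(jωL)
Y = (0.000167 − j0.000326) S
|Y| = 0.000366 S → |Z| = 1/|Y| = 2730 Ω, ∠Z = −∠Y = 62.9°
I = V/|Z| = 21.6 mA
P = VI cos φ = 59 × 0.0216 × cos(62.9°) = 580 mW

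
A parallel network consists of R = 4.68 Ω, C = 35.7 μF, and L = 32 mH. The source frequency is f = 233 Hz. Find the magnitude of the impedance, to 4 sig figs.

4.632 Ω

ω = 2πf = 1464 rad/s
X_L = ωL = 46.85 Ω
X_C = 1/(ωC) = 19.13 Ω
Parallel: admittances add. Y = 1/R + 1/(jωL) + jωC
Y = (0.2137 + j0.03092) S
|Y| = 0.2159 S → |Z| = 1/|Y| = 4.632 Ω, ∠Z = −∠Y = -8.233°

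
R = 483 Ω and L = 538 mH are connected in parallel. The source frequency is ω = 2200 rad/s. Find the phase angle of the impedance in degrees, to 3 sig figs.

X_L = ωL = 1180 Ω
Parallel: admittances add. Y = 1/R + 1/(jωL)
Y = (0.00207 − j0.000845) S
|Y| = 0.00224 S → |Z| = 1/|Y| = 447 Ω, ∠Z = −∠Y = 22.2°

22.2°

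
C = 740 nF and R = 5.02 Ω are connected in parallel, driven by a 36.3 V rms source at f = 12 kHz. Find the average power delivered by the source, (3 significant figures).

262 W

ω = 2πf = 75400 rad/s
X_C = 1/(ωC) = 17.9 Ω
Parallel: admittances add. Y = 1/R + jωC
Y = (0.199 + j0.0558) S
|Y| = 0.207 S → |Z| = 1/|Y| = 4.83 Ω, ∠Z = −∠Y = -15.6°
I = V/|Z| = 7.51 A
P = VI cos φ = 36.3 × 7.51 × cos(-15.6°) = 262 W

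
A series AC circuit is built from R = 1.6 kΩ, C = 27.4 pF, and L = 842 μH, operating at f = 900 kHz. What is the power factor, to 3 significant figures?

0.687

ω = 2πf = 5.655e+06 rad/s
X_L = ωL = 4760 Ω
X_C = 1/(ωC) = 6450 Ω
Net reactance X = X_L − X_C = -1690 Ω
Z = 1600 − j1690 Ω
|Z| = √(1600² + 1690²) = 2330 Ω
∠Z = arctan(-1690/1600) = -46.6°
cos φ = cos(-46.6°) = 0.687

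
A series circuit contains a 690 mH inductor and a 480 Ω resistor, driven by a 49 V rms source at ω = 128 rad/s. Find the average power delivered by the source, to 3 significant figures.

X_L = ωL = 88.3 Ω
Z = 480 + j88.3 Ω
|Z| = √(480² + 88.3²) = 488 Ω
∠Z = arctan(88.3/480) = 10.4°
I = V/|Z| = 100 mA
P = VI cos φ = 49 × 0.100 × cos(10.4°) = 4.84 W

4.84 W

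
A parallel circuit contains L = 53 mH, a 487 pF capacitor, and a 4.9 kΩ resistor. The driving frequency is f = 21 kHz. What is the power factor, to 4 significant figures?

ω = 2πf = 131900 rad/s
X_L = ωL = 6993 Ω
X_C = 1/(ωC) = 15560 Ω
Parallel: admittances add. Y = 1/R + 1/(jωL) + jωC
Y = (0.0002041 − j7.874e-05) S
|Y| = 0.0002187 S → |Z| = 1/|Y| = 4572 Ω, ∠Z = −∠Y = 21.10°
cos φ = cos(21.10°) = 0.9330

0.9330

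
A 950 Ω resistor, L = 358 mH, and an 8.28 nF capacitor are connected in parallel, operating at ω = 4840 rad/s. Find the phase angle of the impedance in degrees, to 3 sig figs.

27.0°

X_L = ωL = 1730 Ω
X_C = 1/(ωC) = 25000 Ω
Parallel: admittances add. Y = 1/R + 1/(jωL) + jωC
Y = (0.00105 − j0.000537) S
|Y| = 0.00118 S → |Z| = 1/|Y| = 846 Ω, ∠Z = −∠Y = 27.0°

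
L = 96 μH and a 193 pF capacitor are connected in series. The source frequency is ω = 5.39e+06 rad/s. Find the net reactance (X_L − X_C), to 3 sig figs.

-444 Ω

X_L = ωL = 517 Ω
X_C = 1/(ωC) = 961 Ω
X = 517 − 961 = -444 Ω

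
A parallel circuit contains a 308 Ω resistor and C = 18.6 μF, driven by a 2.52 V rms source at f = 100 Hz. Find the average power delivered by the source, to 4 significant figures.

ω = 2πf = 628.3 rad/s
X_C = 1/(ωC) = 85.57 Ω
Parallel: admittances add. Y = 1/R + jωC
Y = (0.003247 + j0.01169) S
|Y| = 0.01213 S → |Z| = 1/|Y| = 82.44 Ω, ∠Z = −∠Y = -74.47°
I = V/|Z| = 30.57 mA
P = VI cos φ = 2.52 × 0.03057 × cos(-74.47°) = 20.62 mW

20.62 mW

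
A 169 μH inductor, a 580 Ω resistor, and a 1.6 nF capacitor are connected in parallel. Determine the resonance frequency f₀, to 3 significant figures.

306 kHz

ω₀ = 1/√(LC) = 1/√(0.000169 × 1.6e-09) = 1.923e+06 rad/s
f₀ = ω₀/(2π) = 306 kHz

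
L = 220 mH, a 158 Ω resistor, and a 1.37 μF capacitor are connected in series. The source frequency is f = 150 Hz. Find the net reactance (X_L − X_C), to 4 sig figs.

-567.1 Ω

ω = 2πf = 942.5 rad/s
X_L = ωL = 207.3 Ω
X_C = 1/(ωC) = 774.5 Ω
X = 207.3 − 774.5 = -567.1 Ω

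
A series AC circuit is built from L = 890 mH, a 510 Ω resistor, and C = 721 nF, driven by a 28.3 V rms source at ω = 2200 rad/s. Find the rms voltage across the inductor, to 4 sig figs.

X_L = ωL = 1958 Ω
X_C = 1/(ωC) = 630.4 Ω
Net reactance X = X_L − X_C = 1328 Ω
Z = 510.0 + j1328 Ω
|Z| = √(510.0² + 1328²) = 1422 Ω
I = V/|Z| = 19.90 mA
V_L = I·|Z_L| = 0.01990 × 1958 = 38.96 V

38.96 V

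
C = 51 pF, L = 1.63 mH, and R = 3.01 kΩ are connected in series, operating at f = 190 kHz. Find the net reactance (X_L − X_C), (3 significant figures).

-14500 Ω

ω = 2πf = 1.194e+06 rad/s
X_L = ωL = 1950 Ω
X_C = 1/(ωC) = 16400 Ω
X = 1950 − 16400 = -14500 Ω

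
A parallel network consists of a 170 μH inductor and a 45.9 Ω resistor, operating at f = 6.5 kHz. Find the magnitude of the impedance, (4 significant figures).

ω = 2πf = 40840 rad/s
X_L = ωL = 6.943 Ω
Parallel: admittances add. Y = 1/R + 1/(jωL)
Y = (0.02179 − j0.1440) S
|Y| = 0.1457 S → |Z| = 1/|Y| = 6.865 Ω, ∠Z = −∠Y = 81.40°

6.865 Ω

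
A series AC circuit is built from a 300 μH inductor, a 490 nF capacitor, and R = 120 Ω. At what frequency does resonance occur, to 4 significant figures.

ω₀ = 1/√(LC) = 1/√(0.0003 × 4.9e-07) = 82480 rad/s
f₀ = ω₀/(2π) = 13.13 kHz

13.13 kHz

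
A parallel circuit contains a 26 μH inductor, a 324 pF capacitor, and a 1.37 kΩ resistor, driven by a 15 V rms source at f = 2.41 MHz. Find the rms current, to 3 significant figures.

37.1 mA

ω = 2πf = 1.514e+07 rad/s
X_L = ωL = 394 Ω
X_C = 1/(ωC) = 204 Ω
Parallel: admittances add. Y = 1/R + 1/(jωL) + jωC
Y = (0.000730 + j0.00237) S
|Y| = 0.00248 S → |Z| = 1/|Y| = 404 Ω, ∠Z = −∠Y = -72.9°
I = V/|Z| = 15/404 = 37.1 mA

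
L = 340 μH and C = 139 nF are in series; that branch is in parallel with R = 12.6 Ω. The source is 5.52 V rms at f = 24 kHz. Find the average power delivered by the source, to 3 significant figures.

ω = 2πf = 150800 rad/s
X_L = ωL = 51.3 Ω
X_C = 1/(ωC) = 47.7 Ω
Branch 1: Z₁ = R = 12.6 Ω
Branch 2 (series LC): Z₂ = j(X_L − X_C) = j3.56 Ω
Parallel: Z = Z₁Z₂/(Z₁+Z₂), |Z| = 3.43 Ω, ∠Z = 74.2°
I = V/|Z| = 1.61 A
P = VI cos φ = 5.52 × 1.61 × cos(74.2°) = 2.42 W

2.42 W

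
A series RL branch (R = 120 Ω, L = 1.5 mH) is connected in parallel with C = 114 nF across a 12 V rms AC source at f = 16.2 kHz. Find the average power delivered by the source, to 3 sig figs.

ω = 2πf = 101800 rad/s
X_L = ωL = 153 Ω
X_C = 1/(ωC) = 86.2 Ω
Branch 1 (R+jX_L): Z₁ = 120 + j153 Ω, |Z₁| = 194 Ω
Branch 2 (−jX_C): Z₂ = −j86.2 Ω
Parallel: Z = Z₁Z₂/(Z₁+Z₂), |Z| = 122 Ω, ∠Z = -67.2°
I = V/|Z| = 98.4 mA
P = VI cos φ = 12 × 0.0984 × cos(-67.2°) = 458 mW

458 mW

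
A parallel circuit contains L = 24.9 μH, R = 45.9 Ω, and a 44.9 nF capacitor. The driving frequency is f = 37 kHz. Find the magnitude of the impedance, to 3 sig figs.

6.11 Ω

ω = 2πf = 232500 rad/s
X_L = ωL = 5.79 Ω
X_C = 1/(ωC) = 95.8 Ω
Parallel: admittances add. Y = 1/R + 1/(jωL) + jωC
Y = (0.0218 − j0.162) S
|Y| = 0.164 S → |Z| = 1/|Y| = 6.11 Ω, ∠Z = −∠Y = 82.4°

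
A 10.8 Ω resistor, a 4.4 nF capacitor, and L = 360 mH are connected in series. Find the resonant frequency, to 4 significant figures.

3.999 kHz

ω₀ = 1/√(LC) = 1/√(0.36 × 4.4e-09) = 25130 rad/s
f₀ = ω₀/(2π) = 3.999 kHz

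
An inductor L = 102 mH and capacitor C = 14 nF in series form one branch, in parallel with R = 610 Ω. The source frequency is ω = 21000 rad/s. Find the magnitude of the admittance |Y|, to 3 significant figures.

1.82 mS

X_L = ωL = 2140 Ω
X_C = 1/(ωC) = 3400 Ω
Branch 1: Z₁ = R = 610 Ω
Branch 2 (series LC): Z₂ = j(X_L − X_C) = −j1260 Ω
Parallel: Z = Z₁Z₂/(Z₁+Z₂), |Z| = 549 Ω, ∠Z = -25.8°
|Y| = 1/|Z| = 1.82 mS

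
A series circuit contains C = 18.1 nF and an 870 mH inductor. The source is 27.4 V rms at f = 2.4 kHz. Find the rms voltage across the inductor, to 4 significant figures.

ω = 2πf = 15080 rad/s
X_L = ωL = 13120 Ω
X_C = 1/(ωC) = 3664 Ω
Net reactance X = X_L − X_C = 9456 Ω
Z = j9456 Ω
|Z| = √(0² + 9456²) = 9456 Ω
I = V/|Z| = 2.898 mA
V_L = I·|Z_L| = 0.002898 × 13120 = 38.02 V

38.02 V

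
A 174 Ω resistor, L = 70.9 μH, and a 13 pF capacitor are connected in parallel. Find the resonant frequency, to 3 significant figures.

ω₀ = 1/√(LC) = 1/√(7.09e-05 × 1.3e-11) = 3.294e+07 rad/s
f₀ = ω₀/(2π) = 5.24 MHz

5.24 MHz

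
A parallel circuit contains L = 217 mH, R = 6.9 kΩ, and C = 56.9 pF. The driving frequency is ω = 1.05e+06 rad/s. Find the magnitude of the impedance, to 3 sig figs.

6450 Ω

X_L = ωL = 228000 Ω
X_C = 1/(ωC) = 16700 Ω
Parallel: admittances add. Y = 1/R + 1/(jωL) + jωC
Y = (0.000145 + j5.54e-05) S
|Y| = 0.000155 S → |Z| = 1/|Y| = 6450 Ω, ∠Z = −∠Y = -20.9°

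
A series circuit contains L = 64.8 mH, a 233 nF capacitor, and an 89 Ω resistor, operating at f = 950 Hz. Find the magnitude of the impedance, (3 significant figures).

ω = 2πf = 5969 rad/s
X_L = ωL = 387 Ω
X_C = 1/(ωC) = 719 Ω
Net reactance X = X_L − X_C = -332 Ω
Z = 89.0 − j332 Ω
|Z| = √(89.0² + 332²) = 344 Ω

344 Ω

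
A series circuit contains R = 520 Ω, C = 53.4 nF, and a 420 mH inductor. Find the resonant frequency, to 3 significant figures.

1.06 kHz

ω₀ = 1/√(LC) = 1/√(0.42 × 5.34e-08) = 6677 rad/s
f₀ = ω₀/(2π) = 1.06 kHz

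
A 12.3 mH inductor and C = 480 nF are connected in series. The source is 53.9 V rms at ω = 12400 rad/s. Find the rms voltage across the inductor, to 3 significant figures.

531 V

X_L = ωL = 153 Ω
X_C = 1/(ωC) = 168 Ω
Net reactance X = X_L − X_C = -15.5 Ω
Z = − j15.5 Ω
|Z| = √(0² + 15.5²) = 15.5 Ω
I = V/|Z| = 3.48 A
V_L = I·|Z_L| = 3.48 × 153 = 531 V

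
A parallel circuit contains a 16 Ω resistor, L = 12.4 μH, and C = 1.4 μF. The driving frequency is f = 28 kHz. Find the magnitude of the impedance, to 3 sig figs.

4.52 Ω

ω = 2πf = 175900 rad/s
X_L = ωL = 2.18 Ω
X_C = 1/(ωC) = 4.06 Ω
Parallel: admittances add. Y = 1/R + 1/(jωL) + jωC
Y = (0.0625 − j0.212) S
|Y| = 0.221 S → |Z| = 1/|Y| = 4.52 Ω, ∠Z = −∠Y = 73.6°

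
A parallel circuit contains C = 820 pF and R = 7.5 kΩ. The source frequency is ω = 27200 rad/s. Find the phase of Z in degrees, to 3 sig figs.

X_C = 1/(ωC) = 44800 Ω
Parallel: admittances add. Y = 1/R + jωC
Y = (0.000133 + j2.23e-05) S
|Y| = 0.000135 S → |Z| = 1/|Y| = 7400 Ω, ∠Z = −∠Y = -9.50°

-9.50°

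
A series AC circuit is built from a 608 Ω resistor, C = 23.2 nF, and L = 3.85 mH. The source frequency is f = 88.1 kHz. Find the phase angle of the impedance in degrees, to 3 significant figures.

ω = 2πf = 553500 rad/s
X_L = ωL = 2130 Ω
X_C = 1/(ωC) = 77.9 Ω
Net reactance X = X_L − X_C = 2050 Ω
Z = 608 + j2050 Ω
|Z| = √(608² + 2050²) = 2140 Ω
∠Z = arctan(2050/608) = 73.5°

73.5°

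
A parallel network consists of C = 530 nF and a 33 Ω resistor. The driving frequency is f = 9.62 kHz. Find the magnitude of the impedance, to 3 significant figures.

22.7 Ω

ω = 2πf = 60440 rad/s
X_C = 1/(ωC) = 31.2 Ω
Parallel: admittances add. Y = 1/R + jωC
Y = (0.0303 + j0.0320) S
|Y| = 0.0441 S → |Z| = 1/|Y| = 22.7 Ω, ∠Z = −∠Y = -46.6°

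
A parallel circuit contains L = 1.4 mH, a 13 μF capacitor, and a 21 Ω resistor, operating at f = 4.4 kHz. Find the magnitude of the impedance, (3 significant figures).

2.97 Ω

ω = 2πf = 27650 rad/s
X_L = ωL = 38.7 Ω
X_C = 1/(ωC) = 2.78 Ω
Parallel: admittances add. Y = 1/R + 1/(jωL) + jωC
Y = (0.0476 + j0.334) S
|Y| = 0.337 S → |Z| = 1/|Y| = 2.97 Ω, ∠Z = −∠Y = -81.9°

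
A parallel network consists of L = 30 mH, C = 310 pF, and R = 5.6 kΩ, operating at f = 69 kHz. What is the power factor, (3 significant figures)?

0.952

ω = 2πf = 433500 rad/s
X_L = ωL = 13000 Ω
X_C = 1/(ωC) = 7440 Ω
Parallel: admittances add. Y = 1/R + 1/(jωL) + jωC
Y = (0.000179 + j5.75e-05) S
|Y| = 0.000188 S → |Z| = 1/|Y| = 5330 Ω, ∠Z = −∠Y = -17.9°
cos φ = cos(-17.9°) = 0.952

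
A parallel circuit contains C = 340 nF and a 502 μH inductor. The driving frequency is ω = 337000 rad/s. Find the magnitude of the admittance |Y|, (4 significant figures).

X_L = ωL = 169.2 Ω
X_C = 1/(ωC) = 8.728 Ω
Parallel: admittances add. Y = 1/(jωL) + jωC
Y = (0 + j0.1087) S
|Y| = 0.1087 S → |Z| = 1/|Y| = 9.202 Ω, ∠Z = −∠Y = -90.00°

108.7 mS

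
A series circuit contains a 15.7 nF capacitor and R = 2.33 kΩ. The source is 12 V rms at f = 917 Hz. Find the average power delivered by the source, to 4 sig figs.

2.629 mW

ω = 2πf = 5762 rad/s
X_C = 1/(ωC) = 11050 Ω
Z = 2330 − j11050 Ω
|Z| = √(2330² + 11050²) = 11300 Ω
∠Z = arctan(-11050/2330) = -78.10°
I = V/|Z| = 1.062 mA
P = VI cos φ = 12 × 0.001062 × cos(-78.10°) = 2.629 mW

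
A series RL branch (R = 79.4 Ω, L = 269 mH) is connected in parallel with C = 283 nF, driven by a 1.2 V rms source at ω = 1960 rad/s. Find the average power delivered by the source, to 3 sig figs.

402 μW

X_L = ωL = 527 Ω
X_C = 1/(ωC) = 1800 Ω
Branch 1 (R+jX_L): Z₁ = 79.4 + j527 Ω, |Z₁| = 533 Ω
Branch 2 (−jX_C): Z₂ = −j1800 Ω
Parallel: Z = Z₁Z₂/(Z₁+Z₂), |Z| = 752 Ω, ∠Z = 77.9°
I = V/|Z| = 1.60 mA
P = VI cos φ = 1.2 × 0.00160 × cos(77.9°) = 402 μW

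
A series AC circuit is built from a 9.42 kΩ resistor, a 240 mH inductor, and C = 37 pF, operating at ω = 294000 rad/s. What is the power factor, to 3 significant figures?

X_L = ωL = 70600 Ω
X_C = 1/(ωC) = 91900 Ω
Net reactance X = X_L − X_C = -21400 Ω
Z = 9420 − j21400 Ω
|Z| = √(9420² + 21400²) = 23400 Ω
∠Z = arctan(-21400/9420) = -66.2°
cos φ = cos(-66.2°) = 0.403

0.403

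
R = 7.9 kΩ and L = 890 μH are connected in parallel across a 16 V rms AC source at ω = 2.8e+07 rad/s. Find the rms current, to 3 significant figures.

2.12 mA

X_L = ωL = 24900 Ω
Parallel: admittances add. Y = 1/R + 1/(jωL)
Y = (0.000127 − j4.01e-05) S
|Y| = 0.000133 S → |Z| = 1/|Y| = 7530 Ω, ∠Z = −∠Y = 17.6°
I = V/|Z| = 16/7530 = 2.12 mA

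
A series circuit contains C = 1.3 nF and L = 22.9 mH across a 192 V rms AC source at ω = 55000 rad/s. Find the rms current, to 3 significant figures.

X_L = ωL = 1260 Ω
X_C = 1/(ωC) = 14000 Ω
Net reactance X = X_L − X_C = -12700 Ω
Z = − j12700 Ω
|Z| = √(0² + 12700²) = 12700 Ω
I = V/|Z| = 192/12700 = 15.1 mA

15.1 mA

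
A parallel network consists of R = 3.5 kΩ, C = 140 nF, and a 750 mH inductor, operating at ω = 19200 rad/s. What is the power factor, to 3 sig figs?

0.108

X_L = ωL = 14400 Ω
X_C = 1/(ωC) = 372 Ω
Parallel: admittances add. Y = 1/R + 1/(jωL) + jωC
Y = (0.000286 + j0.00262) S
|Y| = 0.00263 S → |Z| = 1/|Y| = 380 Ω, ∠Z = −∠Y = -83.8°
cos φ = cos(-83.8°) = 0.108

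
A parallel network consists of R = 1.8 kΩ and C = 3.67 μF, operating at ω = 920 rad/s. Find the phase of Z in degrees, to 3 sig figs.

X_C = 1/(ωC) = 296 Ω
Parallel: admittances add. Y = 1/R + jωC
Y = (0.000556 + j0.00338) S
|Y| = 0.00342 S → |Z| = 1/|Y| = 292 Ω, ∠Z = −∠Y = -80.7°

-80.7°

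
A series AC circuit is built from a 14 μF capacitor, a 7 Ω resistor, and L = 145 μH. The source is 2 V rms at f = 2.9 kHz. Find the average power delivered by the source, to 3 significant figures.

553 mW

ω = 2πf = 18220 rad/s
X_L = ωL = 2.64 Ω
X_C = 1/(ωC) = 3.92 Ω
Net reactance X = X_L − X_C = -1.28 Ω
Z = 7.00 − j1.28 Ω
|Z| = √(7.00² + 1.28²) = 7.12 Ω
∠Z = arctan(-1.28/7.00) = -10.3°
I = V/|Z| = 281 mA
P = VI cos φ = 2 × 0.281 × cos(-10.3°) = 553 mW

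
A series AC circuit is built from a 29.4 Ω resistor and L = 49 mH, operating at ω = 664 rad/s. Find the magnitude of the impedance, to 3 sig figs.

X_L = ωL = 32.5 Ω
Z = 29.4 + j32.5 Ω
|Z| = √(29.4² + 32.5²) = 43.9 Ω

43.9 Ω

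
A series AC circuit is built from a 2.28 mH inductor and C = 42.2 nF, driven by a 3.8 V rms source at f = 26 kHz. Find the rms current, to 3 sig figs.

16.7 mA

ω = 2πf = 163400 rad/s
X_L = ωL = 372 Ω
X_C = 1/(ωC) = 145 Ω
Net reactance X = X_L − X_C = 227 Ω
Z = j227 Ω
|Z| = √(0² + 227²) = 227 Ω
I = V/|Z| = 3.8/227 = 16.7 mA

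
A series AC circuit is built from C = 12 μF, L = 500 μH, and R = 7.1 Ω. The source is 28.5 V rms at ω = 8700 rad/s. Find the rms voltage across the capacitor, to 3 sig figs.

31.0 V

X_L = ωL = 4.35 Ω
X_C = 1/(ωC) = 9.58 Ω
Net reactance X = X_L − X_C = -5.23 Ω
Z = 7.10 − j5.23 Ω
|Z| = √(7.10² + 5.23²) = 8.82 Ω
I = V/|Z| = 3.23 A
V_C = I·|Z_C| = 3.23 × 9.58 = 31.0 V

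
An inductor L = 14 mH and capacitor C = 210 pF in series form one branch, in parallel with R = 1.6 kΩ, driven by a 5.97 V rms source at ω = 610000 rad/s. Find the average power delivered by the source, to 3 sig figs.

22.3 mW

X_L = ωL = 8540 Ω
X_C = 1/(ωC) = 7810 Ω
Branch 1: Z₁ = R = 1600 Ω
Branch 2 (series LC): Z₂ = j(X_L − X_C) = j734 Ω
Parallel: Z = Z₁Z₂/(Z₁+Z₂), |Z| = 667 Ω, ∠Z = 65.4°
I = V/|Z| = 8.95 mA
P = VI cos φ = 5.97 × 0.00895 × cos(65.4°) = 22.3 mW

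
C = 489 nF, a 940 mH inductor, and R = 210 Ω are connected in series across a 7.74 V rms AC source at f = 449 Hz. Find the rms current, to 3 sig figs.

ω = 2πf = 2821 rad/s
X_L = ωL = 2650 Ω
X_C = 1/(ωC) = 725 Ω
Net reactance X = X_L − X_C = 1930 Ω
Z = 210 + j1930 Ω
|Z| = √(210² + 1930²) = 1940 Ω
I = V/|Z| = 7.74/1940 = 3.99 mA

3.99 mA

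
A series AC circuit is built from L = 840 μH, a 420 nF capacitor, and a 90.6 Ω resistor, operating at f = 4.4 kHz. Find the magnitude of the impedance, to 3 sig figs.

110 Ω

ω = 2πf = 27650 rad/s
X_L = ωL = 23.2 Ω
X_C = 1/(ωC) = 86.1 Ω
Net reactance X = X_L − X_C = -62.9 Ω
Z = 90.6 − j62.9 Ω
|Z| = √(90.6² + 62.9²) = 110 Ω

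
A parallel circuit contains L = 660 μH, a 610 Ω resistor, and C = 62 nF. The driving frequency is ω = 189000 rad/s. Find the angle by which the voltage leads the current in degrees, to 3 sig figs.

-66.1°

X_L = ωL = 125 Ω
X_C = 1/(ωC) = 85.3 Ω
Parallel: admittances add. Y = 1/R + 1/(jωL) + jωC
Y = (0.00164 + j0.00370) S
|Y| = 0.00405 S → |Z| = 1/|Y| = 247 Ω, ∠Z = −∠Y = -66.1°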